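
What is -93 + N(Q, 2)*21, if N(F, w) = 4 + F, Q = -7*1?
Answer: -156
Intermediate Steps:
Q = -7
-93 + N(Q, 2)*21 = -93 + (4 - 7)*21 = -93 - 3*21 = -93 - 63 = -156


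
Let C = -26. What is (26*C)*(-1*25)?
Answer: 16900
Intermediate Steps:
(26*C)*(-1*25) = (26*(-26))*(-1*25) = -676*(-25) = 16900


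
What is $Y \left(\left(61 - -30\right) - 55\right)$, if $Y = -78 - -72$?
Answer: $-216$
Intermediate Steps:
$Y = -6$ ($Y = -78 + 72 = -6$)
$Y \left(\left(61 - -30\right) - 55\right) = - 6 \left(\left(61 - -30\right) - 55\right) = - 6 \left(\left(61 + 30\right) - 55\right) = - 6 \left(91 - 55\right) = \left(-6\right) 36 = -216$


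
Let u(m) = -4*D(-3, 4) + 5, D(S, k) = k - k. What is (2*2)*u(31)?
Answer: 20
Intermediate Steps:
D(S, k) = 0
u(m) = 5 (u(m) = -4*0 + 5 = 0 + 5 = 5)
(2*2)*u(31) = (2*2)*5 = 4*5 = 20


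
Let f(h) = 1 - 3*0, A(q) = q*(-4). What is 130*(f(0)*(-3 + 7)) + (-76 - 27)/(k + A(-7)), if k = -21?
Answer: 3537/7 ≈ 505.29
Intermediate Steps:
A(q) = -4*q
f(h) = 1 (f(h) = 1 + 0 = 1)
130*(f(0)*(-3 + 7)) + (-76 - 27)/(k + A(-7)) = 130*(1*(-3 + 7)) + (-76 - 27)/(-21 - 4*(-7)) = 130*(1*4) - 103/(-21 + 28) = 130*4 - 103/7 = 520 - 103*⅐ = 520 - 103/7 = 3537/7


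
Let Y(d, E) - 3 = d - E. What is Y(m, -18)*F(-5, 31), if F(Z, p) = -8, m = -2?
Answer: -152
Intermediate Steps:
Y(d, E) = 3 + d - E (Y(d, E) = 3 + (d - E) = 3 + d - E)
Y(m, -18)*F(-5, 31) = (3 - 2 - 1*(-18))*(-8) = (3 - 2 + 18)*(-8) = 19*(-8) = -152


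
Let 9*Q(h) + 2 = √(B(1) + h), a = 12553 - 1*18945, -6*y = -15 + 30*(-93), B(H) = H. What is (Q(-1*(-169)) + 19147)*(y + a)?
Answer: -2041831529/18 - 11849*√170/18 ≈ -1.1344e+8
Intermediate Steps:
y = 935/2 (y = -(-15 + 30*(-93))/6 = -(-15 - 2790)/6 = -⅙*(-2805) = 935/2 ≈ 467.50)
a = -6392 (a = 12553 - 18945 = -6392)
Q(h) = -2/9 + √(1 + h)/9
(Q(-1*(-169)) + 19147)*(y + a) = ((-2/9 + √(1 - 1*(-169))/9) + 19147)*(935/2 - 6392) = ((-2/9 + √(1 + 169)/9) + 19147)*(-11849/2) = ((-2/9 + √170/9) + 19147)*(-11849/2) = (172321/9 + √170/9)*(-11849/2) = -2041831529/18 - 11849*√170/18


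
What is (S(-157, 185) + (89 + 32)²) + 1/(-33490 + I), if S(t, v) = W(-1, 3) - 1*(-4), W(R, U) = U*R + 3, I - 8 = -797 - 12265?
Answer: 681636879/46544 ≈ 14645.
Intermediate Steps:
I = -13054 (I = 8 + (-797 - 12265) = 8 - 13062 = -13054)
W(R, U) = 3 + R*U (W(R, U) = R*U + 3 = 3 + R*U)
S(t, v) = 4 (S(t, v) = (3 - 1*3) - 1*(-4) = (3 - 3) + 4 = 0 + 4 = 4)
(S(-157, 185) + (89 + 32)²) + 1/(-33490 + I) = (4 + (89 + 32)²) + 1/(-33490 - 13054) = (4 + 121²) + 1/(-46544) = (4 + 14641) - 1/46544 = 14645 - 1/46544 = 681636879/46544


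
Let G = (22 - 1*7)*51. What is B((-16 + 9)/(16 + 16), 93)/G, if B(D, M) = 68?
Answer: 4/45 ≈ 0.088889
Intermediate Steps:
G = 765 (G = (22 - 7)*51 = 15*51 = 765)
B((-16 + 9)/(16 + 16), 93)/G = 68/765 = 68*(1/765) = 4/45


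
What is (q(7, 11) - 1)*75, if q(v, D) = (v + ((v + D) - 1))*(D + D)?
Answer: 39525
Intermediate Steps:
q(v, D) = 2*D*(-1 + D + 2*v) (q(v, D) = (v + ((D + v) - 1))*(2*D) = (v + (-1 + D + v))*(2*D) = (-1 + D + 2*v)*(2*D) = 2*D*(-1 + D + 2*v))
(q(7, 11) - 1)*75 = (2*11*(-1 + 11 + 2*7) - 1)*75 = (2*11*(-1 + 11 + 14) - 1)*75 = (2*11*24 - 1)*75 = (528 - 1)*75 = 527*75 = 39525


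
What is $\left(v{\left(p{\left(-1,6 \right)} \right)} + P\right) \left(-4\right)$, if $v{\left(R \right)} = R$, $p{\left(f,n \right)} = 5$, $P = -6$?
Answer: $4$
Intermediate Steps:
$\left(v{\left(p{\left(-1,6 \right)} \right)} + P\right) \left(-4\right) = \left(5 - 6\right) \left(-4\right) = \left(-1\right) \left(-4\right) = 4$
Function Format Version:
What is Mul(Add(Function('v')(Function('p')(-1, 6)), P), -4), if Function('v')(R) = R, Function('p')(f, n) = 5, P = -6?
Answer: 4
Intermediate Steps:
Mul(Add(Function('v')(Function('p')(-1, 6)), P), -4) = Mul(Add(5, -6), -4) = Mul(-1, -4) = 4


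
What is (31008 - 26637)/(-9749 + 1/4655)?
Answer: -6782335/15127198 ≈ -0.44835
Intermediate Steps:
(31008 - 26637)/(-9749 + 1/4655) = 4371/(-9749 + 1/4655) = 4371/(-45381594/4655) = 4371*(-4655/45381594) = -6782335/15127198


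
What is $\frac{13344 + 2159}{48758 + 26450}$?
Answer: $\frac{15503}{75208} \approx 0.20614$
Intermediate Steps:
$\frac{13344 + 2159}{48758 + 26450} = \frac{15503}{75208}$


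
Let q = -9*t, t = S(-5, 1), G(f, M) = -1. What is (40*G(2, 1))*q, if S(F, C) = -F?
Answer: 1800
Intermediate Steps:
t = 5 (t = -1*(-5) = 5)
q = -45 (q = -9*5 = -45)
(40*G(2, 1))*q = (40*(-1))*(-45) = -40*(-45) = 1800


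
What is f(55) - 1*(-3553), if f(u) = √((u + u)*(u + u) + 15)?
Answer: 3553 + √12115 ≈ 3663.1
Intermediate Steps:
f(u) = √(15 + 4*u²) (f(u) = √((2*u)*(2*u) + 15) = √(4*u² + 15) = √(15 + 4*u²))
f(55) - 1*(-3553) = √(15 + 4*55²) - 1*(-3553) = √(15 + 4*3025) + 3553 = √(15 + 12100) + 3553 = √12115 + 3553 = 3553 + √12115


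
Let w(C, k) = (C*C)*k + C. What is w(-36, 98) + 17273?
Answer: 144245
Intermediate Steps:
w(C, k) = C + k*C**2 (w(C, k) = C**2*k + C = k*C**2 + C = C + k*C**2)
w(-36, 98) + 17273 = -36*(1 - 36*98) + 17273 = -36*(1 - 3528) + 17273 = -36*(-3527) + 17273 = 126972 + 17273 = 144245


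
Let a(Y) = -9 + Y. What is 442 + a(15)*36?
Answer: 658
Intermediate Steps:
442 + a(15)*36 = 442 + (-9 + 15)*36 = 442 + 6*36 = 442 + 216 = 658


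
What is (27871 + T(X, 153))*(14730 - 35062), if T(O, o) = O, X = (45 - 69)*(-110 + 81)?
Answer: -580824244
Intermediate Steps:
X = 696 (X = -24*(-29) = 696)
(27871 + T(X, 153))*(14730 - 35062) = (27871 + 696)*(14730 - 35062) = 28567*(-20332) = -580824244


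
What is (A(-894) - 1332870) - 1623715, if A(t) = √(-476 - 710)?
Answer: -2956585 + I*√1186 ≈ -2.9566e+6 + 34.438*I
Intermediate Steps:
A(t) = I*√1186 (A(t) = √(-1186) = I*√1186)
(A(-894) - 1332870) - 1623715 = (I*√1186 - 1332870) - 1623715 = (-1332870 + I*√1186) - 1623715 = -2956585 + I*√1186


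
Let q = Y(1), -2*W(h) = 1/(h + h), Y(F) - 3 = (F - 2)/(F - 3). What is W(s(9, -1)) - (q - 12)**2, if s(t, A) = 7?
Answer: -506/7 ≈ -72.286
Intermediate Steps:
Y(F) = 3 + (-2 + F)/(-3 + F) (Y(F) = 3 + (F - 2)/(F - 3) = 3 + (-2 + F)/(-3 + F))
W(h) = -1/(4*h) (W(h) = -1/(2*(h + h)) = -1/(2*h)/2 = -1/(4*h))
q = 7/2 (q = (-11 + 4*1)/(-3 + 1) = (-11 + 4)/(-2) = -1/2*(-7) = 7/2 ≈ 3.5000)
W(s(9, -1)) - (q - 12)**2 = -1/4/7 - (7/2 - 12)**2 = -1/4*1/7 - (-17/2)**2 = -1/28 - 1*289/4 = -1/28 - 289/4 = -506/7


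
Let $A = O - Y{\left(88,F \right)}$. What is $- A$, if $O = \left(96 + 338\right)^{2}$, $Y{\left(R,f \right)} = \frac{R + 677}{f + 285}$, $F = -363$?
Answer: $- \frac{4897511}{26} \approx -1.8837 \cdot 10^{5}$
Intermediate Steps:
$Y{\left(R,f \right)} = \frac{677 + R}{285 + f}$
$O = 188356$ ($O = 434^{2} = 188356$)
$A = \frac{4897511}{26}$ ($A = 188356 - \frac{677 + 88}{285 - 363} = 188356 - \frac{1}{-78} \cdot 765 = 188356 - \left(- \frac{1}{78}\right) 765 = 188356 - - \frac{255}{26} = 188356 + \frac{255}{26} = \frac{4897511}{26} \approx 1.8837 \cdot 10^{5}$)
$- A = \left(-1\right) \frac{4897511}{26} = - \frac{4897511}{26}$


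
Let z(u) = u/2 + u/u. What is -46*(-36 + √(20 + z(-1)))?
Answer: 1656 - 23*√82 ≈ 1447.7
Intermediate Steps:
z(u) = 1 + u/2 (z(u) = u*(½) + 1 = u/2 + 1 = 1 + u/2)
-46*(-36 + √(20 + z(-1))) = -46*(-36 + √(20 + (1 + (½)*(-1)))) = -46*(-36 + √(20 + (1 - ½))) = -46*(-36 + √(20 + ½)) = -46*(-36 + √(41/2)) = -46*(-36 + √82/2) = 1656 - 23*√82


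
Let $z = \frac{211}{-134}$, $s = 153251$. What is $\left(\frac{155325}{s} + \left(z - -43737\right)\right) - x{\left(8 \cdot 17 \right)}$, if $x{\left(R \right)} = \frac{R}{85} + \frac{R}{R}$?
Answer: $\frac{4490510545993}{102678170} \approx 43734.0$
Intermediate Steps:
$z = - \frac{211}{134}$ ($z = 211 \left(- \frac{1}{134}\right) = - \frac{211}{134} \approx -1.5746$)
$x{\left(R \right)} = 1 + \frac{R}{85}$ ($x{\left(R \right)} = R \frac{1}{85} + 1 = \frac{R}{85} + 1 = 1 + \frac{R}{85}$)
$\left(\frac{155325}{s} + \left(z - -43737\right)\right) - x{\left(8 \cdot 17 \right)} = \left(\frac{155325}{153251} - - \frac{5860547}{134}\right) - \left(1 + \frac{8 \cdot 17}{85}\right) = \left(155325 \cdot \frac{1}{153251} + \left(- \frac{211}{134} + 43737\right)\right) - \left(1 + \frac{1}{85} \cdot 136\right) = \left(\frac{155325}{153251} + \frac{5860547}{134}\right) - \left(1 + \frac{8}{5}\right) = \frac{898155501847}{20535634} - \frac{13}{5} = \frac{4490510545993}{102678170}$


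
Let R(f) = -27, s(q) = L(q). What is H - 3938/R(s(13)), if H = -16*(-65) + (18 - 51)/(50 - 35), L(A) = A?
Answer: 159793/135 ≈ 1183.7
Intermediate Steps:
s(q) = q
H = 5189/5 (H = 1040 - 33/15 = 1040 - 33*1/15 = 1040 - 11/5 = 5189/5 ≈ 1037.8)
H - 3938/R(s(13)) = 5189/5 - 3938/(-27) = 5189/5 - 3938*(-1)/27 = 5189/5 - 1*(-3938/27) = 5189/5 + 3938/27 = 159793/135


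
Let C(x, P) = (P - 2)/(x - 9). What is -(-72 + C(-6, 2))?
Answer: 72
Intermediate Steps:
C(x, P) = (-2 + P)/(-9 + x)
-(-72 + C(-6, 2)) = -(-72 + (-2 + 2)/(-9 - 6)) = -(-72 + 0/(-15)) = -(-72 - 1/15*0) = -(-72 + 0) = -1*(-72) = 72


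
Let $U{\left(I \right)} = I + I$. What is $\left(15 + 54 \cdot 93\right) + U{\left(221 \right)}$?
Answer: $5479$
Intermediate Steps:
$U{\left(I \right)} = 2 I$
$\left(15 + 54 \cdot 93\right) + U{\left(221 \right)} = \left(15 + 54 \cdot 93\right) + 2 \cdot 221 = \left(15 + 5022\right) + 442 = 5037 + 442 = 5479$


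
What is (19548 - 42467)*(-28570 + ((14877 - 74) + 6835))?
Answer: 158874508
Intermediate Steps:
(19548 - 42467)*(-28570 + ((14877 - 74) + 6835)) = -22919*(-28570 + (14803 + 6835)) = -22919*(-28570 + 21638) = -22919*(-6932) = 158874508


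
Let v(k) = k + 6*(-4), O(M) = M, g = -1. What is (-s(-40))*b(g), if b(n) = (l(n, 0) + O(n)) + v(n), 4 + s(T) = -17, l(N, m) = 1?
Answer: -525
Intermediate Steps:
s(T) = -21 (s(T) = -4 - 17 = -21)
v(k) = -24 + k (v(k) = k - 24 = -24 + k)
b(n) = -23 + 2*n (b(n) = (1 + n) + (-24 + n) = -23 + 2*n)
(-s(-40))*b(g) = (-1*(-21))*(-23 + 2*(-1)) = 21*(-23 - 2) = 21*(-25) = -525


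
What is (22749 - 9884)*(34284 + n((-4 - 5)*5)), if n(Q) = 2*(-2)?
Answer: 441012200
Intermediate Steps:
n(Q) = -4
(22749 - 9884)*(34284 + n((-4 - 5)*5)) = (22749 - 9884)*(34284 - 4) = 12865*34280 = 441012200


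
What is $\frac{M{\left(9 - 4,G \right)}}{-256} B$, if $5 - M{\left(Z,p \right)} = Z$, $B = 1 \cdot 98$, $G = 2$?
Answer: $0$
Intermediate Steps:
$B = 98$
$M{\left(Z,p \right)} = 5 - Z$
$\frac{M{\left(9 - 4,G \right)}}{-256} B = \frac{5 - \left(9 - 4\right)}{-256} \cdot 98 = \left(5 - 5\right) \left(- \frac{1}{256}\right) 98 = 0 \left(- \frac{1}{256}\right) 98 = 0 \cdot 98 = 0$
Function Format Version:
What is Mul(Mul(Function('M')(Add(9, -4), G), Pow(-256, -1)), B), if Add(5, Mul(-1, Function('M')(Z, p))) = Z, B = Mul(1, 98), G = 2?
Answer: 0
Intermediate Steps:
B = 98
Function('M')(Z, p) = Add(5, Mul(-1, Z))
Mul(Mul(Function('M')(Add(9, -4), G), Pow(-256, -1)), B) = Mul(Mul(Add(5, Mul(-1, Add(9, -4))), Pow(-256, -1)), 98) = Mul(Mul(Add(5, Mul(-1, 5)), Rational(-1, 256)), 98) = Mul(Mul(Add(5, -5), Rational(-1, 256)), 98) = Mul(Mul(0, Rational(-1, 256)), 98) = Mul(0, 98) = 0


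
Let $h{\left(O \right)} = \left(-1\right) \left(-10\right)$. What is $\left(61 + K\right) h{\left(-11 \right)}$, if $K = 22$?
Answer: $830$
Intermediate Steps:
$h{\left(O \right)} = 10$
$\left(61 + K\right) h{\left(-11 \right)} = \left(61 + 22\right) 10 = 83 \cdot 10 = 830$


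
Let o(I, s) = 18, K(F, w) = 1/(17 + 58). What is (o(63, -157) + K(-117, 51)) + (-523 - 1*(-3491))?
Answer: 223951/75 ≈ 2986.0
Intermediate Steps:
K(F, w) = 1/75
(o(63, -157) + K(-117, 51)) + (-523 - 1*(-3491)) = (18 + 1/75) + (-523 - 1*(-3491)) = 1351/75 + (-523 + 3491) = 1351/75 + 2968 = 223951/75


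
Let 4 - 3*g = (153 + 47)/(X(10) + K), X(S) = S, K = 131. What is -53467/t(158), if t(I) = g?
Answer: -22616541/364 ≈ -62133.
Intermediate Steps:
g = 364/423 (g = 4/3 - (153 + 47)/(3*(10 + 131)) = 4/3 - 200/(3*141) = 4/3 - ⅓*200/141 = 4/3 - 200/423 = 364/423 ≈ 0.86052)
t(I) = 364/423
-53467/t(158) = -53467/364/423 = -53467*423/364 = -22616541/364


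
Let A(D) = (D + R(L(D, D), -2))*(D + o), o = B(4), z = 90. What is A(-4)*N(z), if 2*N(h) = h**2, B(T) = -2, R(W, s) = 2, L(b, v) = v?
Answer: 48600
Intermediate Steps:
o = -2
N(h) = h**2/2
A(D) = (-2 + D)*(2 + D) (A(D) = (D + 2)*(D - 2) = (2 + D)*(-2 + D) = (-2 + D)*(2 + D))
A(-4)*N(z) = (-4 + (-4)**2)*((1/2)*90**2) = (-4 + 16)*((1/2)*8100) = 12*4050 = 48600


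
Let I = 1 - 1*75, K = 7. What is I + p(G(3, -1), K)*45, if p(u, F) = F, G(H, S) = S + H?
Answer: 241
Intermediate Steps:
G(H, S) = H + S
I = -74 (I = 1 - 75 = -74)
I + p(G(3, -1), K)*45 = -74 + 7*45 = -74 + 315 = 241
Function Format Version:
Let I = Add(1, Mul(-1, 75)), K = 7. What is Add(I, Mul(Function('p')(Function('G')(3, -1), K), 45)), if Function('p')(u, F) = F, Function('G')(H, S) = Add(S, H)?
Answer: 241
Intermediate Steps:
Function('G')(H, S) = Add(H, S)
I = -74 (I = Add(1, -75) = -74)
Add(I, Mul(Function('p')(Function('G')(3, -1), K), 45)) = Add(-74, Mul(7, 45)) = Add(-74, 315) = 241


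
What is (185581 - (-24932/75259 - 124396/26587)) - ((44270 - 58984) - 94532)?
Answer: 589932621911939/2000911033 ≈ 2.9483e+5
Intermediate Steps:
(185581 - (-24932/75259 - 124396/26587)) - ((44270 - 58984) - 94532) = (185581 - (-24932*1/75259 - 124396*1/26587)) - (-14714 - 94532) = (185581 - (-24932/75259 - 124396/26587)) - 1*(-109246) = (185581 - 1*(-10024785648/2000911033)) + 109246 = (185581 + 10024785648/2000911033) + 109246 = 371341095200821/2000911033 + 109246 = 589932621911939/2000911033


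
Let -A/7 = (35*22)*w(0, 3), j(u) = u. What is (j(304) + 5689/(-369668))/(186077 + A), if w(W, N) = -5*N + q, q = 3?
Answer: 112373383/92696838676 ≈ 0.0012123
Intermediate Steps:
w(W, N) = 3 - 5*N (w(W, N) = -5*N + 3 = 3 - 5*N)
A = 64680 (A = -7*35*22*(3 - 5*3) = -5390*(3 - 15) = -5390*(-12) = -7*(-9240) = 64680)
(j(304) + 5689/(-369668))/(186077 + A) = (304 + 5689/(-369668))/(186077 + 64680) = (304 + 5689*(-1/369668))/250757 = (304 - 5689/369668)*(1/250757) = (112373383/369668)*(1/250757) = 112373383/92696838676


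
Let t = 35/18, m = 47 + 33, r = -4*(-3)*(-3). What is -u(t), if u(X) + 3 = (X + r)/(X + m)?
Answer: 5038/1475 ≈ 3.4156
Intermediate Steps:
r = -36 (r = 12*(-3) = -36)
m = 80
t = 35/18 (t = 35*(1/18) = 35/18 ≈ 1.9444)
u(X) = -3 + (-36 + X)/(80 + X) (u(X) = -3 + (X - 36)/(X + 80) = -3 + (-36 + X)/(80 + X))
-u(t) = -2*(-138 - 1*35/18)/(80 + 35/18) = -2*(-138 - 35/18)/1475/18 = -2*18*(-2519)/(1475*18) = -1*(-5038/1475) = 5038/1475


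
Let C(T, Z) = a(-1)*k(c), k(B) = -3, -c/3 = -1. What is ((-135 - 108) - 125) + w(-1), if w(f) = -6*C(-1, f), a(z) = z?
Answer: -386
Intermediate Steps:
c = 3 (c = -3*(-1) = 3)
C(T, Z) = 3 (C(T, Z) = -1*(-3) = 3)
w(f) = -18 (w(f) = -6*3 = -18)
((-135 - 108) - 125) + w(-1) = ((-135 - 108) - 125) - 18 = (-243 - 125) - 18 = -368 - 18 = -386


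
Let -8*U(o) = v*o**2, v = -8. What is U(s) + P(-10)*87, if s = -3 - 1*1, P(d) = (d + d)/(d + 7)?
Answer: 596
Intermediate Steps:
P(d) = 2*d/(7 + d) (P(d) = (2*d)/(7 + d) = 2*d/(7 + d))
s = -4 (s = -3 - 1 = -4)
U(o) = o**2 (U(o) = -(-1)*o**2 = o**2)
U(s) + P(-10)*87 = (-4)**2 + (2*(-10)/(7 - 10))*87 = 16 + (2*(-10)/(-3))*87 = 16 + (2*(-10)*(-1/3))*87 = 16 + (20/3)*87 = 16 + 580 = 596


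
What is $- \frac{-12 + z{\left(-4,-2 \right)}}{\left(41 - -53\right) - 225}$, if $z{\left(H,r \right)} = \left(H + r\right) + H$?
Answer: $- \frac{22}{131} \approx -0.16794$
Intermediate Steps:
$z{\left(H,r \right)} = r + 2 H$
$- \frac{-12 + z{\left(-4,-2 \right)}}{\left(41 - -53\right) - 225} = - \frac{-12 + \left(-2 + 2 \left(-4\right)\right)}{\left(41 - -53\right) - 225} = - \frac{-12 - 10}{\left(41 + 53\right) - 225} = - \frac{-12 - 10}{94 - 225} = - \frac{-22}{-131} = - \frac{\left(-22\right) \left(-1\right)}{131} = \left(-1\right) \frac{22}{131} = - \frac{22}{131}$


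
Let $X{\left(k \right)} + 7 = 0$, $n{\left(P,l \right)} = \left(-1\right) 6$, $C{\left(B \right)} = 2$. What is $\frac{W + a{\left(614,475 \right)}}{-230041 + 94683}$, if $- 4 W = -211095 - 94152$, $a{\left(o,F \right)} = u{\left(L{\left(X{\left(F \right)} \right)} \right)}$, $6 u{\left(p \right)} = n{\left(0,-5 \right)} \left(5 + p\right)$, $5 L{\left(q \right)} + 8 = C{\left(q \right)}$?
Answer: $- \frac{1526159}{2707160} \approx -0.56375$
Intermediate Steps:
$n{\left(P,l \right)} = -6$
$X{\left(k \right)} = -7$ ($X{\left(k \right)} = -7 + 0 = -7$)
$L{\left(q \right)} = - \frac{6}{5}$ ($L{\left(q \right)} = - \frac{8}{5} + \frac{1}{5} \cdot 2 = - \frac{8}{5} + \frac{2}{5} = - \frac{6}{5}$)
$u{\left(p \right)} = -5 - p$ ($u{\left(p \right)} = \frac{\left(-6\right) \left(5 + p\right)}{6} = \frac{-30 - 6 p}{6} = -5 - p$)
$a{\left(o,F \right)} = - \frac{19}{5}$ ($a{\left(o,F \right)} = -5 - - \frac{6}{5} = -5 + \frac{6}{5} = - \frac{19}{5}$)
$W = \frac{305247}{4}$ ($W = - \frac{-211095 - 94152}{4} = \left(- \frac{1}{4}\right) \left(-305247\right) = \frac{305247}{4} \approx 76312.0$)
$\frac{W + a{\left(614,475 \right)}}{-230041 + 94683} = \frac{\frac{305247}{4} - \frac{19}{5}}{-230041 + 94683} = \frac{1526159}{20 \left(-135358\right)} = \frac{1526159}{20} \left(- \frac{1}{135358}\right) = - \frac{1526159}{2707160}$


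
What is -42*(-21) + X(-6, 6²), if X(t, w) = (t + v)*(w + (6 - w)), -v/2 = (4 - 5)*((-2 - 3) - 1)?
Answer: 774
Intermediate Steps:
v = -12 (v = -2*(4 - 5)*((-2 - 3) - 1) = -(-2)*(-5 - 1) = -(-2)*(-6) = -2*6 = -12)
X(t, w) = -72 + 6*t (X(t, w) = (t - 12)*(w + (6 - w)) = (-12 + t)*6 = -72 + 6*t)
-42*(-21) + X(-6, 6²) = -42*(-21) + (-72 + 6*(-6)) = 882 + (-72 - 36) = 882 - 108 = 774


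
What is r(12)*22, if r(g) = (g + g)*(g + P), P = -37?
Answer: -13200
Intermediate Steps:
r(g) = 2*g*(-37 + g) (r(g) = (g + g)*(g - 37) = (2*g)*(-37 + g) = 2*g*(-37 + g))
r(12)*22 = (2*12*(-37 + 12))*22 = (2*12*(-25))*22 = -600*22 = -13200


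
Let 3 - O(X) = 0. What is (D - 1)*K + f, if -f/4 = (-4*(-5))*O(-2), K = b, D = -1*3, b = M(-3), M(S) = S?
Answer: -228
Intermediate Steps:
O(X) = 3 (O(X) = 3 - 1*0 = 3 + 0 = 3)
b = -3
D = -3
K = -3
f = -240 (f = -4*(-4*(-5))*3 = -80*3 = -4*60 = -240)
(D - 1)*K + f = (-3 - 1)*(-3) - 240 = -4*(-3) - 240 = 12 - 240 = -228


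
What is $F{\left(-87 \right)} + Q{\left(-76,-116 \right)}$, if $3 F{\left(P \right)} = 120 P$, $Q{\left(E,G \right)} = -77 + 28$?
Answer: $-3529$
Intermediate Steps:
$Q{\left(E,G \right)} = -49$
$F{\left(P \right)} = 40 P$ ($F{\left(P \right)} = \frac{120 P}{3} = 40 P$)
$F{\left(-87 \right)} + Q{\left(-76,-116 \right)} = 40 \left(-87\right) - 49 = -3480 - 49 = -3529$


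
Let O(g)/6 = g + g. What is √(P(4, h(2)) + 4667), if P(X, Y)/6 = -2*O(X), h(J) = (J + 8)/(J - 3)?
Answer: √4091 ≈ 63.961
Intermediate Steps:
O(g) = 12*g (O(g) = 6*(g + g) = 6*(2*g) = 12*g)
h(J) = (8 + J)/(-3 + J)
P(X, Y) = -144*X (P(X, Y) = 6*(-24*X) = -144*X)
√(P(4, h(2)) + 4667) = √(-144*4 + 4667) = √(-576 + 4667) = √4091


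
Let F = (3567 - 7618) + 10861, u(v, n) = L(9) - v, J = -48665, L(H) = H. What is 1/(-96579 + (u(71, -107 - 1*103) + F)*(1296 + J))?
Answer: -1/319742591 ≈ -3.1275e-9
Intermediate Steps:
u(v, n) = 9 - v
F = 6810 (F = -4051 + 10861 = 6810)
1/(-96579 + (u(71, -107 - 1*103) + F)*(1296 + J)) = 1/(-96579 + ((9 - 1*71) + 6810)*(1296 - 48665)) = 1/(-96579 + ((9 - 71) + 6810)*(-47369)) = 1/(-96579 + (-62 + 6810)*(-47369)) = 1/(-96579 + 6748*(-47369)) = 1/(-96579 - 319646012) = 1/(-319742591) = -1/319742591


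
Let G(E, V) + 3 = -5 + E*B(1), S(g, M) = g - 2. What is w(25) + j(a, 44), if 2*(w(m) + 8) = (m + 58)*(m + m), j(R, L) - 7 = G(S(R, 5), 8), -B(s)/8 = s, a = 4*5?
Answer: 1922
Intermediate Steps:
a = 20
B(s) = -8*s
S(g, M) = -2 + g
G(E, V) = -8 - 8*E (G(E, V) = -3 + (-5 + E*(-8*1)) = -3 + (-5 + E*(-8)) = -3 + (-5 - 8*E) = -8 - 8*E)
j(R, L) = 15 - 8*R (j(R, L) = 7 + (-8 - 8*(-2 + R)) = 7 + (-8 + (16 - 8*R)) = 7 + (8 - 8*R) = 15 - 8*R)
w(m) = -8 + m*(58 + m) (w(m) = -8 + ((m + 58)*(m + m))/2 = -8 + ((58 + m)*(2*m))/2 = -8 + (2*m*(58 + m))/2 = -8 + m*(58 + m))
w(25) + j(a, 44) = (-8 + 25² + 58*25) + (15 - 8*20) = (-8 + 625 + 1450) + (15 - 160) = 2067 - 145 = 1922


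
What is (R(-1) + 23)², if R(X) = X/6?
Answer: 18769/36 ≈ 521.36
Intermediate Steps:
R(X) = X/6 (R(X) = X*(⅙) = X/6)
(R(-1) + 23)² = ((⅙)*(-1) + 23)² = (-⅙ + 23)² = (137/6)² = 18769/36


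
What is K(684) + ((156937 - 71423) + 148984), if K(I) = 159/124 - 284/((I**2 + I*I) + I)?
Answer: 6807109878385/29028276 ≈ 2.3450e+5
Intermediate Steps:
K(I) = 159/124 - 284/(I + 2*I**2) (K(I) = 159*(1/124) - 284/((I**2 + I**2) + I) = 159/124 - 284/(2*I**2 + I) = 159/124 - 284/(I + 2*I**2))
K(684) + ((156937 - 71423) + 148984) = (1/124)*(-35216 + 159*684 + 318*684**2)/(684*(1 + 2*684)) + ((156937 - 71423) + 148984) = (1/124)*(1/684)*(-35216 + 108756 + 318*467856)/(1 + 1368) + (85514 + 148984) = (1/124)*(1/684)*(-35216 + 108756 + 148778208)/1369 + 234498 = (1/124)*(1/684)*(1/1369)*148851748 + 234498 = 37212937/29028276 + 234498 = 6807109878385/29028276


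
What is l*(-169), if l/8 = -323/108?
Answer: 109174/27 ≈ 4043.5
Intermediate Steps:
l = -646/27 (l = 8*(-323/108) = -646/27 ≈ -23.926)
l*(-169) = -646/27*(-169) = 109174/27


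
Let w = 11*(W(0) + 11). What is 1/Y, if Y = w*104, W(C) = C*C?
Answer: 1/12584 ≈ 7.9466e-5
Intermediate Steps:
W(C) = C²
w = 121 (w = 11*(0² + 11) = 11*(0 + 11) = 11*11 = 121)
Y = 12584 (Y = 121*104 = 12584)
1/Y = 1/12584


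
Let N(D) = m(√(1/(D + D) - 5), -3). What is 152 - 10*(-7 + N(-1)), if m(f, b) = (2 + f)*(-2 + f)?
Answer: 317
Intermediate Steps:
m(f, b) = (-2 + f)*(2 + f)
N(D) = -9 + 1/(2*D) (N(D) = -4 + (√(1/(D + D) - 5))² = -4 + (√(1/(2*D) - 5))² = -4 + (√(-5 + 1/(2*D)))² = -4 + (-5 + 1/(2*D)) = -9 + 1/(2*D))
152 - 10*(-7 + N(-1)) = 152 - 10*(-7 + (-9 + (½)/(-1))) = 152 - 10*(-7 + (-9 + (½)*(-1))) = 152 - 10*(-7 + (-9 - ½)) = 152 - 10*(-7 - 19/2) = 152 - 10*(-33/2) = 152 + 165 = 317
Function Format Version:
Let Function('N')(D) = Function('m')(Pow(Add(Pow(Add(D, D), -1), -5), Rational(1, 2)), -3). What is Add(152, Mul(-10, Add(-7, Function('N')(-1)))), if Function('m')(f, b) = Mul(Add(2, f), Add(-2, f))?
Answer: 317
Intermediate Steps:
Function('m')(f, b) = Mul(Add(-2, f), Add(2, f))
Function('N')(D) = Add(-9, Mul(Rational(1, 2), Pow(D, -1))) (Function('N')(D) = Add(-4, Pow(Pow(Add(Pow(Add(D, D), -1), -5), Rational(1, 2)), 2)) = Add(-4, Pow(Pow(Add(Pow(Mul(2, D), -1), -5), Rational(1, 2)), 2)) = Add(-4, Pow(Pow(Add(Mul(Rational(1, 2), Pow(D, -1)), -5), Rational(1, 2)), 2)) = Add(-4, Pow(Pow(Add(-5, Mul(Rational(1, 2), Pow(D, -1))), Rational(1, 2)), 2)) = Add(-4, Add(-5, Mul(Rational(1, 2), Pow(D, -1)))) = Add(-9, Mul(Rational(1, 2), Pow(D, -1))))
Add(152, Mul(-10, Add(-7, Function('N')(-1)))) = Add(152, Mul(-10, Add(-7, Add(-9, Mul(Rational(1, 2), Pow(-1, -1)))))) = Add(152, Mul(-10, Add(-7, Add(-9, Mul(Rational(1, 2), -1))))) = Add(152, Mul(-10, Add(-7, Add(-9, Rational(-1, 2))))) = Add(152, Mul(-10, Add(-7, Rational(-19, 2)))) = Add(152, Mul(-10, Rational(-33, 2))) = Add(152, 165) = 317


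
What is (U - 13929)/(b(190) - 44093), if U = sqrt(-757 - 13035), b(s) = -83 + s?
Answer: 4643/14662 - 2*I*sqrt(862)/21993 ≈ 0.31667 - 0.0026699*I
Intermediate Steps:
U = 4*I*sqrt(862) (U = sqrt(-13792) = 4*I*sqrt(862) ≈ 117.44*I)
(U - 13929)/(b(190) - 44093) = (4*I*sqrt(862) - 13929)/((-83 + 190) - 44093) = (-13929 + 4*I*sqrt(862))/(107 - 44093) = (-13929 + 4*I*sqrt(862))/(-43986) = (-13929 + 4*I*sqrt(862))*(-1/43986) = 4643/14662 - 2*I*sqrt(862)/21993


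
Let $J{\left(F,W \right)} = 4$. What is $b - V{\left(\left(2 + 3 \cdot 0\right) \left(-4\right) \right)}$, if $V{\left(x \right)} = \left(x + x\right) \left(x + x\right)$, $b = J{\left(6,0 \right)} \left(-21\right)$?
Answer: $-340$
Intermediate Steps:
$b = -84$ ($b = 4 \left(-21\right) = -84$)
$V{\left(x \right)} = 4 x^{2}$ ($V{\left(x \right)} = 2 x 2 x = 4 x^{2}$)
$b - V{\left(\left(2 + 3 \cdot 0\right) \left(-4\right) \right)} = -84 - 4 \left(\left(2 + 3 \cdot 0\right) \left(-4\right)\right)^{2} = -84 - 4 \left(\left(2 + 0\right) \left(-4\right)\right)^{2} = -84 - 4 \left(2 \left(-4\right)\right)^{2} = -84 - 4 \left(-8\right)^{2} = -84 - 4 \cdot 64 = -84 - 256 = -340$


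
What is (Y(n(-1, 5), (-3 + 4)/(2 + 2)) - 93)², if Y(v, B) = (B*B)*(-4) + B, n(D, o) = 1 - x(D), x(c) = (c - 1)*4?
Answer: 8649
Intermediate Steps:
x(c) = -4 + 4*c (x(c) = (-1 + c)*4 = -4 + 4*c)
n(D, o) = 5 - 4*D (n(D, o) = 1 - (-4 + 4*D) = 1 + (4 - 4*D) = 5 - 4*D)
Y(v, B) = B - 4*B² (Y(v, B) = B²*(-4) + B = -4*B² + B = B - 4*B²)
(Y(n(-1, 5), (-3 + 4)/(2 + 2)) - 93)² = (((-3 + 4)/(2 + 2))*(1 - 4*(-3 + 4)/(2 + 2)) - 93)² = ((1/4)*(1 - 4/4) - 93)² = ((1*(¼))*(1 - 4/4) - 93)² = ((1 - 4*¼)/4 - 93)² = ((1 - 1)/4 - 93)² = ((¼)*0 - 93)² = (0 - 93)² = (-93)² = 8649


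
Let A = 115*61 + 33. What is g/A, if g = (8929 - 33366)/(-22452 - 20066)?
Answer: 3491/42809552 ≈ 8.1547e-5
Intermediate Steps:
A = 7048 (A = 7015 + 33 = 7048)
g = 3491/6074 (g = -24437/(-42518) = -24437*(-1/42518) = 3491/6074 ≈ 0.57475)
g/A = (3491/6074)/7048 = (3491/6074)*(1/7048) = 3491/42809552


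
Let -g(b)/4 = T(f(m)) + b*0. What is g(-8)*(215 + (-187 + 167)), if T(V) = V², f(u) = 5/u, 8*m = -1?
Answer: -1248000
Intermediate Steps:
m = -⅛ (m = (⅛)*(-1) = -⅛ ≈ -0.12500)
g(b) = -6400 (g(b) = -4*((5/(-⅛))² + b*0) = -4*((5*(-8))² + 0) = -4*((-40)² + 0) = -4*(1600 + 0) = -4*1600 = -6400)
g(-8)*(215 + (-187 + 167)) = -6400*(215 + (-187 + 167)) = -6400*(215 - 20) = -6400*195 = -1248000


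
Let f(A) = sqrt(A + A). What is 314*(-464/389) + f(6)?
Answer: -145696/389 + 2*sqrt(3) ≈ -371.08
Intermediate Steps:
f(A) = sqrt(2)*sqrt(A) (f(A) = sqrt(2*A) = sqrt(2)*sqrt(A))
314*(-464/389) + f(6) = 314*(-464/389) + sqrt(2)*sqrt(6) = 314*(-464*1/389) + 2*sqrt(3) = 314*(-464/389) + 2*sqrt(3) = -145696/389 + 2*sqrt(3)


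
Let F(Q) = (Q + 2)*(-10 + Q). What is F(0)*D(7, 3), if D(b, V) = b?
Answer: -140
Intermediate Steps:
F(Q) = (-10 + Q)*(2 + Q) (F(Q) = (2 + Q)*(-10 + Q) = (-10 + Q)*(2 + Q))
F(0)*D(7, 3) = (-20 + 0**2 - 8*0)*7 = (-20 + 0 + 0)*7 = -20*7 = -140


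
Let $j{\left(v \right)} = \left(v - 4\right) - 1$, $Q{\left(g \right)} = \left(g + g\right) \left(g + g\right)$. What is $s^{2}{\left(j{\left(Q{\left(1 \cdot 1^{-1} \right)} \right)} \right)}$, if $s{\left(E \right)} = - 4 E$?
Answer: $16$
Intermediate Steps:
$Q{\left(g \right)} = 4 g^{2}$ ($Q{\left(g \right)} = 2 g 2 g = 4 g^{2}$)
$j{\left(v \right)} = -5 + v$ ($j{\left(v \right)} = \left(-4 + v\right) - 1 = -5 + v$)
$s^{2}{\left(j{\left(Q{\left(1 \cdot 1^{-1} \right)} \right)} \right)} = \left(- 4 \left(-5 + 4 \left(1 \cdot 1^{-1}\right)^{2}\right)\right)^{2} = \left(- 4 \left(-5 + 4 \left(1 \cdot 1\right)^{2}\right)\right)^{2} = \left(- 4 \left(-5 + 4 \cdot 1^{2}\right)\right)^{2} = \left(- 4 \left(-5 + 4 \cdot 1\right)\right)^{2} = \left(- 4 \left(-5 + 4\right)\right)^{2} = \left(\left(-4\right) \left(-1\right)\right)^{2} = 4^{2} = 16$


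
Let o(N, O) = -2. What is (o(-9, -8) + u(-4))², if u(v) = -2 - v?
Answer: 0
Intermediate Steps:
(o(-9, -8) + u(-4))² = (-2 + (-2 - 1*(-4)))² = (-2 + (-2 + 4))² = (-2 + 2)² = 0² = 0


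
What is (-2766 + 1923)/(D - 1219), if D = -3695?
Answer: 281/1638 ≈ 0.17155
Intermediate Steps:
(-2766 + 1923)/(D - 1219) = (-2766 + 1923)/(-3695 - 1219) = -843/(-4914) = -843*(-1/4914) = 281/1638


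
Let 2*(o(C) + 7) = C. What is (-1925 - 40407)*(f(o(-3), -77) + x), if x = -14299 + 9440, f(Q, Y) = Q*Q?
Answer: 202632701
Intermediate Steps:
o(C) = -7 + C/2
f(Q, Y) = Q²
x = -4859
(-1925 - 40407)*(f(o(-3), -77) + x) = (-1925 - 40407)*((-7 + (½)*(-3))² - 4859) = -42332*((-7 - 3/2)² - 4859) = -42332*((-17/2)² - 4859) = -42332*(289/4 - 4859) = -42332*(-19147/4) = 202632701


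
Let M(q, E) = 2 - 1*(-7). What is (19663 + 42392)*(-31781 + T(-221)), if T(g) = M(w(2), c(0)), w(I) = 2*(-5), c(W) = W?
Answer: -1971611460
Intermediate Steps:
w(I) = -10
M(q, E) = 9 (M(q, E) = 2 + 7 = 9)
T(g) = 9
(19663 + 42392)*(-31781 + T(-221)) = (19663 + 42392)*(-31781 + 9) = 62055*(-31772) = -1971611460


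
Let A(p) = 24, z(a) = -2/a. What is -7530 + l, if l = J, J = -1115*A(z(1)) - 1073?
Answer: -35363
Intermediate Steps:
J = -27833 (J = -1115*24 - 1073 = -26760 - 1073 = -27833)
l = -27833
-7530 + l = -7530 - 27833 = -35363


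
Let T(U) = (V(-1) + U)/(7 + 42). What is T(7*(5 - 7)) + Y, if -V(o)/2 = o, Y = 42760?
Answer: 2095228/49 ≈ 42760.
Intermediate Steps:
V(o) = -2*o
T(U) = 2/49 + U/49 (T(U) = (-2*(-1) + U)/(7 + 42) = (2 + U)/49 = (2 + U)*(1/49) = 2/49 + U/49)
T(7*(5 - 7)) + Y = (2/49 + (7*(5 - 7))/49) + 42760 = (2/49 + (7*(-2))/49) + 42760 = (2/49 + (1/49)*(-14)) + 42760 = (2/49 - 2/7) + 42760 = -12/49 + 42760 = 2095228/49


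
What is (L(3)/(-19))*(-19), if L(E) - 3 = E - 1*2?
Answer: 4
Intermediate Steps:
L(E) = 1 + E (L(E) = 3 + (E - 1*2) = 3 + (E - 2) = 3 + (-2 + E) = 1 + E)
(L(3)/(-19))*(-19) = ((1 + 3)/(-19))*(-19) = (4*(-1/19))*(-19) = -4/19*(-19) = 4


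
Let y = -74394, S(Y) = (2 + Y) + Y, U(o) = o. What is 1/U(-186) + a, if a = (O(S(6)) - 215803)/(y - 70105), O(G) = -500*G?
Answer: 41296859/26876814 ≈ 1.5365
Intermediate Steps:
S(Y) = 2 + 2*Y
a = 222803/144499 (a = (-500*(2 + 2*6) - 215803)/(-74394 - 70105) = (-500*(2 + 12) - 215803)/(-144499) = (-500*14 - 215803)*(-1/144499) = (-7000 - 215803)*(-1/144499) = -222803*(-1/144499) = 222803/144499 ≈ 1.5419)
1/U(-186) + a = 1/(-186) + 222803/144499 = -1/186 + 222803/144499 = 41296859/26876814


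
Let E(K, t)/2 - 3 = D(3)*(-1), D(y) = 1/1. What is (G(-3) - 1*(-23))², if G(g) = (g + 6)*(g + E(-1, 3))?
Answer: 676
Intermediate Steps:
D(y) = 1
E(K, t) = 4 (E(K, t) = 6 + 2*(1*(-1)) = 6 + 2*(-1) = 6 - 2 = 4)
G(g) = (4 + g)*(6 + g) (G(g) = (g + 6)*(g + 4) = (6 + g)*(4 + g) = (4 + g)*(6 + g))
(G(-3) - 1*(-23))² = ((24 + (-3)² + 10*(-3)) - 1*(-23))² = ((24 + 9 - 30) + 23)² = (3 + 23)² = 26² = 676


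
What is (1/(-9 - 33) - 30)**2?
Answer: 1590121/1764 ≈ 901.43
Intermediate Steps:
(1/(-9 - 33) - 30)**2 = (1/(-42) - 30)**2 = (-1/42 - 30)**2 = (-1261/42)**2 = 1590121/1764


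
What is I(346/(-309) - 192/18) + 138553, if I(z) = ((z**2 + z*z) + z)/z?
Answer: 14268634/103 ≈ 1.3853e+5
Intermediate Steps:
I(z) = (z + 2*z**2)/z (I(z) = ((z**2 + z**2) + z)/z = (2*z**2 + z)/z = (z + 2*z**2)/z)
I(346/(-309) - 192/18) + 138553 = (1 + 2*(346/(-309) - 192/18)) + 138553 = (1 + 2*(346*(-1/309) - 192*1/18)) + 138553 = (1 + 2*(-346/309 - 32/3)) + 138553 = (1 + 2*(-1214/103)) + 138553 = (1 - 2428/103) + 138553 = -2325/103 + 138553 = 14268634/103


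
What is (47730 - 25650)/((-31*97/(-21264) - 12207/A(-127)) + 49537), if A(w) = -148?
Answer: 17371837440/39039130087 ≈ 0.44499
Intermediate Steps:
(47730 - 25650)/((-31*97/(-21264) - 12207/A(-127)) + 49537) = (47730 - 25650)/((-31*97/(-21264) - 12207/(-148)) + 49537) = 22080/((-3007*(-1/21264) - 12207*(-1/148)) + 49537) = 22080/((3007/21264 + 12207/148) + 49537) = 22080/(65003671/786768 + 49537) = 22080/(39039130087/786768) = 22080*(786768/39039130087) = 17371837440/39039130087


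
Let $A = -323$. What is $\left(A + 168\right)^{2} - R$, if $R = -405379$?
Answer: $429404$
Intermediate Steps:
$\left(A + 168\right)^{2} - R = \left(-323 + 168\right)^{2} - -405379 = \left(-155\right)^{2} + 405379 = 24025 + 405379 = 429404$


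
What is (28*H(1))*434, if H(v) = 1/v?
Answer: 12152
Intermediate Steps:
(28*H(1))*434 = (28/1)*434 = (28*1)*434 = 28*434 = 12152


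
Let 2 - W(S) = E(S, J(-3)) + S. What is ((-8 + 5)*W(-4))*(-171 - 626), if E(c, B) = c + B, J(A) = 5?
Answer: 11955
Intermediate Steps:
E(c, B) = B + c
W(S) = -3 - 2*S (W(S) = 2 - ((5 + S) + S) = 2 - (5 + 2*S) = 2 + (-5 - 2*S) = -3 - 2*S)
((-8 + 5)*W(-4))*(-171 - 626) = ((-8 + 5)*(-3 - 2*(-4)))*(-171 - 626) = -3*(-3 + 8)*(-797) = -3*5*(-797) = -15*(-797) = 11955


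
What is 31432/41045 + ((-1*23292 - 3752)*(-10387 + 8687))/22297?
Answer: 1887736505304/915180365 ≈ 2062.7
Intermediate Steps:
31432/41045 + ((-1*23292 - 3752)*(-10387 + 8687))/22297 = 31432*(1/41045) + ((-23292 - 3752)*(-1700))*(1/22297) = 31432/41045 - 27044*(-1700)*(1/22297) = 31432/41045 + 45974800*(1/22297) = 31432/41045 + 45974800/22297 = 1887736505304/915180365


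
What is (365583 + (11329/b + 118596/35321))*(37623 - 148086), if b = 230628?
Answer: -109655556197181596521/2715337196 ≈ -4.0384e+10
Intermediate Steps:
(365583 + (11329/b + 118596/35321))*(37623 - 148086) = (365583 + (11329/230628 + 118596/35321))*(37623 - 148086) = (365583 + (11329*(1/230628) + 118596*(1/35321)))*(-110463) = (365583 + (11329/230628 + 118596/35321))*(-110463) = (365583 + 27751709897/8146011588)*(-110463) = (2978071106085701/8146011588)*(-110463) = -109655556197181596521/2715337196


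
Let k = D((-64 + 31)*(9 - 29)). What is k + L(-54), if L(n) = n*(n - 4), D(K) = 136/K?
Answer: 516814/165 ≈ 3132.2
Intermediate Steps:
L(n) = n*(-4 + n)
k = 34/165 (k = 136/(((-64 + 31)*(9 - 29))) = 136/((-33*(-20))) = 136/660 = 136*(1/660) = 34/165 ≈ 0.20606)
k + L(-54) = 34/165 - 54*(-4 - 54) = 34/165 - 54*(-58) = 34/165 + 3132 = 516814/165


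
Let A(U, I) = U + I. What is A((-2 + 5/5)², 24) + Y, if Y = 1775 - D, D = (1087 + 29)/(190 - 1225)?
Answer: 207124/115 ≈ 1801.1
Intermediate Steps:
D = -124/115 (D = 1116/(-1035) = 1116*(-1/1035) = -124/115 ≈ -1.0783)
A(U, I) = I + U
Y = 204249/115 (Y = 1775 - 1*(-124/115) = 1775 + 124/115 = 204249/115 ≈ 1776.1)
A((-2 + 5/5)², 24) + Y = (24 + (-2 + 5/5)²) + 204249/115 = (24 + (-2 + 5*(⅕))²) + 204249/115 = (24 + (-2 + 1)²) + 204249/115 = (24 + (-1)²) + 204249/115 = (24 + 1) + 204249/115 = 25 + 204249/115 = 207124/115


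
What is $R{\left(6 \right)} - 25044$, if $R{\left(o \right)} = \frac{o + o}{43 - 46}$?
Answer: $-25048$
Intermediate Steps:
$R{\left(o \right)} = - \frac{2 o}{3}$ ($R{\left(o \right)} = \frac{2 o}{-3} = 2 o \left(- \frac{1}{3}\right) = - \frac{2 o}{3}$)
$R{\left(6 \right)} - 25044 = \left(- \frac{2}{3}\right) 6 - 25044 = -4 - 25044 = -25048$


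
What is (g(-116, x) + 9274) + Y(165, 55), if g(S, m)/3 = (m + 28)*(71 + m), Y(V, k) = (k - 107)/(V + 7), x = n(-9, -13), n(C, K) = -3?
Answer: 618069/43 ≈ 14374.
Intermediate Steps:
x = -3
Y(V, k) = (-107 + k)/(7 + V)
g(S, m) = 3*(28 + m)*(71 + m) (g(S, m) = 3*((m + 28)*(71 + m)) = 3*((28 + m)*(71 + m)) = 3*(28 + m)*(71 + m))
(g(-116, x) + 9274) + Y(165, 55) = ((5964 + 3*(-3)² + 297*(-3)) + 9274) + (-107 + 55)/(7 + 165) = ((5964 + 3*9 - 891) + 9274) - 52/172 = ((5964 + 27 - 891) + 9274) + (1/172)*(-52) = (5100 + 9274) - 13/43 = 14374 - 13/43 = 618069/43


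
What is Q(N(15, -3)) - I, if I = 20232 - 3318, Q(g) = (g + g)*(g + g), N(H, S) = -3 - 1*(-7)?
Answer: -16850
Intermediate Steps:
N(H, S) = 4 (N(H, S) = -3 + 7 = 4)
Q(g) = 4*g² (Q(g) = (2*g)*(2*g) = 4*g²)
I = 16914
Q(N(15, -3)) - I = 4*4² - 1*16914 = 4*16 - 16914 = 64 - 16914 = -16850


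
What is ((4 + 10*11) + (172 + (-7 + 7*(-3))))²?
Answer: 66564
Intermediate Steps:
((4 + 10*11) + (172 + (-7 + 7*(-3))))² = ((4 + 110) + (172 + (-7 - 21)))² = (114 + (172 - 28))² = (114 + 144)² = 258² = 66564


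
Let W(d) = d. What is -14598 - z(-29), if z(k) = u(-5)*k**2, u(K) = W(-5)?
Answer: -10393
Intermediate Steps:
u(K) = -5
z(k) = -5*k**2
-14598 - z(-29) = -14598 - (-5)*(-29)**2 = -14598 - (-5)*841 = -14598 - 1*(-4205) = -14598 + 4205 = -10393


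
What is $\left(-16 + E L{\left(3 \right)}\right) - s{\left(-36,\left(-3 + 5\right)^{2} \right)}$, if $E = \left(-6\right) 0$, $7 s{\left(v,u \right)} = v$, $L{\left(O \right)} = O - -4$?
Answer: $- \frac{76}{7} \approx -10.857$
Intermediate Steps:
$L{\left(O \right)} = 4 + O$ ($L{\left(O \right)} = O + 4 = 4 + O$)
$s{\left(v,u \right)} = \frac{v}{7}$
$E = 0$
$\left(-16 + E L{\left(3 \right)}\right) - s{\left(-36,\left(-3 + 5\right)^{2} \right)} = \left(-16 + 0 \left(4 + 3\right)\right) - \frac{1}{7} \left(-36\right) = \left(-16 + 0 \cdot 7\right) - - \frac{36}{7} = \left(-16 + 0\right) + \frac{36}{7} = -16 + \frac{36}{7} = - \frac{76}{7}$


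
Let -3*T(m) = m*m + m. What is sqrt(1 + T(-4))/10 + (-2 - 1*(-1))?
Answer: -1 + I*sqrt(3)/10 ≈ -1.0 + 0.17321*I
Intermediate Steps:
T(m) = -m/3 - m**2/3 (T(m) = -(m*m + m)/3 = -(m**2 + m)/3 = -(m + m**2)/3 = -m/3 - m**2/3)
sqrt(1 + T(-4))/10 + (-2 - 1*(-1)) = sqrt(1 - 1/3*(-4)*(1 - 4))/10 + (-2 - 1*(-1)) = sqrt(1 - 1/3*(-4)*(-3))*(1/10) + (-2 + 1) = sqrt(1 - 4)*(1/10) - 1 = sqrt(-3)*(1/10) - 1 = (I*sqrt(3))*(1/10) - 1 = I*sqrt(3)/10 - 1 = -1 + I*sqrt(3)/10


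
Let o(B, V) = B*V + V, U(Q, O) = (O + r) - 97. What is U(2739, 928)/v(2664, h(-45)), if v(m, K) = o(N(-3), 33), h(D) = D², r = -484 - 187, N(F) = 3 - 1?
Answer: 160/99 ≈ 1.6162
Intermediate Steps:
N(F) = 2
r = -671
U(Q, O) = -768 + O (U(Q, O) = (O - 671) - 97 = (-671 + O) - 97 = -768 + O)
o(B, V) = V + B*V
v(m, K) = 99 (v(m, K) = 33*(1 + 2) = 33*3 = 99)
U(2739, 928)/v(2664, h(-45)) = (-768 + 928)/99 = 160*(1/99) = 160/99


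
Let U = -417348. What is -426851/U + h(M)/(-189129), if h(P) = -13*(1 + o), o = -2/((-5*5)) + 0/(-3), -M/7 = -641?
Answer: 672798019541/657771749100 ≈ 1.0228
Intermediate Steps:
M = 4487 (M = -7*(-641) = 4487)
o = 2/25 (o = -2/(-25) + 0*(-1/3) = -2*(-1/25) + 0 = 2/25 + 0 = 2/25 ≈ 0.080000)
h(P) = -351/25 (h(P) = -13*(1 + 2/25) = -13*27/25 = -351/25)
-426851/U + h(M)/(-189129) = -426851/(-417348) - 351/25/(-189129) = -426851*(-1/417348) - 351/25*(-1/189129) = 426851/417348 + 117/1576075 = 672798019541/657771749100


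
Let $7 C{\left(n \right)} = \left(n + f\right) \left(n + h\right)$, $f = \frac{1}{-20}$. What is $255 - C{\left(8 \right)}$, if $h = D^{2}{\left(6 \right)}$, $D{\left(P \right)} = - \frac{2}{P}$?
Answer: $\frac{103231}{420} \approx 245.79$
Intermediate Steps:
$f = - \frac{1}{20} \approx -0.05$
$h = \frac{1}{9}$ ($h = \left(- \frac{2}{6}\right)^{2} = \left(\left(-2\right) \frac{1}{6}\right)^{2} = \left(- \frac{1}{3}\right)^{2} = \frac{1}{9} \approx 0.11111$)
$C{\left(n \right)} = \frac{\left(- \frac{1}{20} + n\right) \left(\frac{1}{9} + n\right)}{7}$ ($C{\left(n \right)} = \frac{\left(n - \frac{1}{20}\right) \left(n + \frac{1}{9}\right)}{7} = \frac{\left(- \frac{1}{20} + n\right) \left(\frac{1}{9} + n\right)}{7}$)
$255 - C{\left(8 \right)} = 255 - \left(- \frac{1}{1260} + \frac{8^{2}}{7} + \frac{11}{1260} \cdot 8\right) = 255 - \left(- \frac{1}{1260} + \frac{1}{7} \cdot 64 + \frac{22}{315}\right) = 255 - \left(- \frac{1}{1260} + \frac{64}{7} + \frac{22}{315}\right) = 255 - \frac{3869}{420} = \frac{103231}{420}$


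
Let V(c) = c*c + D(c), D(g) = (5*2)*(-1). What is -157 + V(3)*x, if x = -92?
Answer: -65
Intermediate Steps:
D(g) = -10 (D(g) = 10*(-1) = -10)
V(c) = -10 + c² (V(c) = c*c - 10 = c² - 10 = -10 + c²)
-157 + V(3)*x = -157 + (-10 + 3²)*(-92) = -157 + (-10 + 9)*(-92) = -157 - 1*(-92) = -157 + 92 = -65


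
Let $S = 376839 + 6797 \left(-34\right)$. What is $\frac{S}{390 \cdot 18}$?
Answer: $\frac{145741}{7020} \approx 20.761$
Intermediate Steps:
$S = 145741$ ($S = 376839 - 231098 = 145741$)
$\frac{S}{390 \cdot 18} = \frac{145741}{390 \cdot 18} = \frac{145741}{7020}$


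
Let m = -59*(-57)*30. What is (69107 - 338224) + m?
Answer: -168227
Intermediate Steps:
m = 100890 (m = 3363*30 = 100890)
(69107 - 338224) + m = (69107 - 338224) + 100890 = -269117 + 100890 = -168227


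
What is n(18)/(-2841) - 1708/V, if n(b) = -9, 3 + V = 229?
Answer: -808399/107011 ≈ -7.5544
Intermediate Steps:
V = 226 (V = -3 + 229 = 226)
n(18)/(-2841) - 1708/V = -9/(-2841) - 1708/226 = -9*(-1/2841) - 1708*1/226 = 3/947 - 854/113 = -808399/107011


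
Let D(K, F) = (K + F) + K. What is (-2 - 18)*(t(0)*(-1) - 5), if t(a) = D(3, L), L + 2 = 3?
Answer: 240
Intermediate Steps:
L = 1 (L = -2 + 3 = 1)
D(K, F) = F + 2*K (D(K, F) = (F + K) + K = F + 2*K)
t(a) = 7 (t(a) = 1 + 2*3 = 1 + 6 = 7)
(-2 - 18)*(t(0)*(-1) - 5) = (-2 - 18)*(7*(-1) - 5) = -20*(-7 - 5) = -20*(-12) = 240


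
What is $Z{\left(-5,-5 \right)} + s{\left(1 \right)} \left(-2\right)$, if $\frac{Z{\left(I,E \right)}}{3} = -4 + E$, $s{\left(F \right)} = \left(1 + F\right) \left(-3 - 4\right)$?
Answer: $1$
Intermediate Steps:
$s{\left(F \right)} = -7 - 7 F$ ($s{\left(F \right)} = \left(1 + F\right) \left(-7\right) = -7 - 7 F$)
$Z{\left(I,E \right)} = -12 + 3 E$ ($Z{\left(I,E \right)} = 3 \left(-4 + E\right) = -12 + 3 E$)
$Z{\left(-5,-5 \right)} + s{\left(1 \right)} \left(-2\right) = \left(-12 + 3 \left(-5\right)\right) + \left(-7 - 7\right) \left(-2\right) = \left(-12 - 15\right) + \left(-7 - 7\right) \left(-2\right) = -27 - -28 = -27 + 28 = 1$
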